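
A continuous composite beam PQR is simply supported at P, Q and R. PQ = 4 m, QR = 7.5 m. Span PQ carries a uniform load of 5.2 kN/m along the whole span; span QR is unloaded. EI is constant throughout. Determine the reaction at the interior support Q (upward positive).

R_Q = 11.79 kN

Insert a hinge at Q; M_Q is the redundant, and each span becomes simply supported.
Discontinuity in slope at Q on the released structure — sum the simple-span end rotations:
  span PQ: UDL 5.2: wL³/(24EI) = 13.87/EI
  relative rotation θ_0 = (13.87 + 0)/EI = 13.87/EI
A unit hogging moment at Q produces rotation L₁/(3EI) + L₂/(3EI) = 3.833/EI.
Compatibility: M_Q·(L₁+L₂)/(3EI) = θ_0, giving M_Q = 3.617 kN·m (hogging).
Span PQ, ΣM about P with M_Q applied at Q: R_Q^{PQ}·4 = 41.6 + 3.617, so R_Q^{PQ} = 11.3 kN and R_P = 20.8 − 11.3 = 9.496 kN.
Span QR, ΣM about R: R_Q^{QR}·7.5 = 0 + 3.617, so R_Q^{QR} = 0.4823 kN and R_R = 0 − 0.4823 = -0.4823 kN.
R_Q = 11.3 + 0.4823 = 11.79 kN.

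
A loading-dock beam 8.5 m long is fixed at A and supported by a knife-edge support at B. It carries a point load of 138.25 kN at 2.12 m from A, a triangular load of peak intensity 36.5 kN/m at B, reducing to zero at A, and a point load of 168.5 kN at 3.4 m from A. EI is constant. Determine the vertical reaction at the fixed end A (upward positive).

R_A = 329.7 kN

Choose R_B as the redundant. The primary structure is the cantilever fixed at A.
Downward deflection at the released point B due to the loads:
  point load 138.25 at a = 2.12: Pa²(3L − a)/(6EI) = 2421/EI
  triangular load, peak 36.5 at the free end: 11w₀L⁴/(120EI) = 17465/EI
  point load 168.5 at a = 3.4: Pa²(3L − a)/(6EI) = 7175/EI
  δ_0 = 27061/EI
Tip deflection under a unit load at B: L³/(3EI) = 204.7/EI.
Compatibility at B: δ_0 − R_B·δ_{BB} = 0, so R_B = 27061/204.7 = 132.2 kN.
Vertical equilibrium: R_A = ΣP − R_B = 461.9 − 132.2 = 329.7 kN.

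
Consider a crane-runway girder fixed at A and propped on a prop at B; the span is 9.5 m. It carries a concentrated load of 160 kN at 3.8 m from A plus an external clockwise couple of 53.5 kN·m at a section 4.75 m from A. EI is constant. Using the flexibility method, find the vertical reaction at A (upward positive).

Choose R_B as the redundant. The primary structure is the cantilever fixed at A.
Downward deflection at the released point B due to the loads:
  point load 160 at a = 3.8: Pa²(3L − a)/(6EI) = 9511/EI
  clockwise couple 53.5 at a = 4.75: M₀a(2L − a)/(2EI) = 1811/EI
  δ_0 = 11322/EI
Flexibility coefficient — unit upward force at B: δ_{BB} = L³/(3EI) = 285.8/EI.
Compatibility at B: δ_0 − R_B·δ_{BB} = 0, so R_B = 11322/285.8 = 39.62 kN.
Vertical equilibrium: R_A = ΣP − R_B = 160 − 39.62 = 120.4 kN.

R_A = 120.4 kN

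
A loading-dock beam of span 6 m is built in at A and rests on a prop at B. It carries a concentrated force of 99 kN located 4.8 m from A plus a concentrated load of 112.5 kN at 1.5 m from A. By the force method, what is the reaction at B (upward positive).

R_B = 79.36 kN

Choose R_B as the redundant. The primary structure is the cantilever fixed at A.
Primary-structure tip deflection at B by superposition:
  point load 99 at a = 4.8: Pa²(3L − a)/(6EI) = 5018/EI
  point load 112.5 at a = 1.5: Pa²(3L − a)/(6EI) = 696.1/EI
  δ_0 = 5714/EI
Tip deflection under a unit load at B: L³/(3EI) = 72/EI.
The prop prevents deflection at B: R_B = δ_0/δ_{BB} = 5714/72 = 79.36 kN.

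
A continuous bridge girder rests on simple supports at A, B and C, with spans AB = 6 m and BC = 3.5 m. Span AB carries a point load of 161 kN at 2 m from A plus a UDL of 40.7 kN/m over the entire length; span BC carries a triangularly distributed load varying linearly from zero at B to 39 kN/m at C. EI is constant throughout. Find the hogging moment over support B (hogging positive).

Take M_B as the redundant. Released structure: two simple spans AB and BC with a hinge at B.
End slopes at the hinge B, treating each span as simply supported:
  span AB: point load 161 at a = 2: Pab(L + a)/(6LEI) = 286.2/EI
  span AB: UDL 40.7: wL³/(24EI) = 366.3/EI
  span BC: triangular load, peak 39: 7w₀L³/(360EI) = 32.51/EI
  relative rotation θ_0 = (652.5 + 32.51)/EI = 685/EI
A unit hogging moment at B produces rotation L₁/(3EI) + L₂/(3EI) = 3.167/EI.
Slope continuity at B: θ_0 = M_B·3.167/EI, so M_B = 685/3.167 = 216.3 kN·m (hogging).

M_B = 216.3 kN·m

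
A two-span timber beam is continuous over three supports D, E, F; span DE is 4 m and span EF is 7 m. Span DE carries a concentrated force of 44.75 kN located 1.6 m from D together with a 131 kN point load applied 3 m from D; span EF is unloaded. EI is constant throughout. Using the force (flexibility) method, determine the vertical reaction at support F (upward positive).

R_F = -6.028 kN

Release continuity at E by inserting a hinge; the redundant is the internal moment M_E. The primary structure is two simply-supported spans DE and EF.
Rotations at E on the released spans (each span's end-slope, ×1/EI):
  span DE: point load 44.75 at a = 1.6: Pab(L + a)/(6LEI) = 40.1/EI
  span DE: point load 131 at a = 3: Pab(L + a)/(6LEI) = 114.6/EI
  relative rotation θ_0 = (154.7 + 0)/EI = 154.7/EI
A unit hogging moment at E produces rotation L₁/(3EI) + L₂/(3EI) = 3.667/EI.
Slope continuity at E: θ_0 = M_E·3.667/EI, so M_E = 154.7/3.667 = 42.2 kN·m (hogging).
Span EF, ΣM about F: R_E^{EF}·7 = 0 + 42.2, so R_E^{EF} = 6.028 kN and R_F = 0 − 6.028 = -6.028 kN.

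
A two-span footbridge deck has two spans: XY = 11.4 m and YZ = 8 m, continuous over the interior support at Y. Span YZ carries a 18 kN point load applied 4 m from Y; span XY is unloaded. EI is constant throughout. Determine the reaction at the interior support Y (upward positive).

Release continuity at Y by inserting a hinge; the redundant is the internal moment M_Y. The primary structure is two simply-supported spans XY and YZ.
Discontinuity in slope at Y on the released structure — sum the simple-span end rotations:
  span YZ: point load 18 at a = 4: Pab(L + b)/(6LEI) = 72/EI
  relative rotation θ_0 = (0 + 72)/EI = 72/EI
A unit hogging moment at Y produces rotation L₁/(3EI) + L₂/(3EI) = 6.467/EI.
Compatibility: M_Y·(L₁+L₂)/(3EI) = θ_0, giving M_Y = 11.13 kN·m (hogging).
Span XY, ΣM about X with M_Y applied at Y: R_Y^{XY}·11.4 = 0 + 11.13, so R_Y^{XY} = 0.9767 kN and R_X = 0 − 0.9767 = -0.9767 kN.
Span YZ, ΣM about Z: R_Y^{YZ}·8 = 72 + 11.13, so R_Y^{YZ} = 10.39 kN and R_Z = 18 − 10.39 = 7.608 kN.
R_Y = 0.9767 + 10.39 = 11.37 kN.

R_Y = 11.37 kN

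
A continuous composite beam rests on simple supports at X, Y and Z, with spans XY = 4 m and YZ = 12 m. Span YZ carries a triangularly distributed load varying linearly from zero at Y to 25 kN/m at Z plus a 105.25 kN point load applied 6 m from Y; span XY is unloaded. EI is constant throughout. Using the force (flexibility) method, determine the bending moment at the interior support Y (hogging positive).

Release continuity at Y by inserting a hinge; the redundant is the internal moment M_Y. The primary structure is two simply-supported spans XY and YZ.
Discontinuity in slope at Y on the released structure — sum the simple-span end rotations:
  span YZ: triangular load, peak 25: 7w₀L³/(360EI) = 840/EI
  span YZ: point load 105.25 at a = 6: Pab(L + b)/(6LEI) = 947.2/EI
  relative rotation θ_0 = (0 + 1787)/EI = 1787/EI
A unit hogging moment at Y produces rotation L₁/(3EI) + L₂/(3EI) = 5.333/EI.
Slope continuity at Y: θ_0 = M_Y·5.333/EI, so M_Y = 1787/5.333 = 335.1 kN·m (hogging).

M_Y = 335.1 kN·m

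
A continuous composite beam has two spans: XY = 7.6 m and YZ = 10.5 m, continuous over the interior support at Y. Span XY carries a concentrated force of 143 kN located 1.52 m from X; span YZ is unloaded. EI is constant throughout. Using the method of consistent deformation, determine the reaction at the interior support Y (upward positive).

Release continuity at Y by inserting a hinge; the redundant is the internal moment M_Y. The primary structure is two simply-supported spans XY and YZ.
Discontinuity in slope at Y on the released structure — sum the simple-span end rotations:
  span XY: point load 143 at a = 1.52: Pab(L + a)/(6LEI) = 264.3/EI
  relative rotation θ_0 = (264.3 + 0)/EI = 264.3/EI
A unit hogging moment at Y produces rotation L₁/(3EI) + L₂/(3EI) = 6.033/EI.
Compatibility: M_Y·(L₁+L₂)/(3EI) = θ_0, giving M_Y = 43.81 kN·m (hogging).
Span XY, ΣM about X with M_Y applied at Y: R_Y^{XY}·7.6 = 217.4 + 43.81, so R_Y^{XY} = 34.36 kN and R_X = 143 − 34.36 = 108.6 kN.
Span YZ, ΣM about Z: R_Y^{YZ}·10.5 = 0 + 43.81, so R_Y^{YZ} = 4.172 kN and R_Z = 0 − 4.172 = -4.172 kN.
R_Y = 34.36 + 4.172 = 38.54 kN.

R_Y = 38.54 kN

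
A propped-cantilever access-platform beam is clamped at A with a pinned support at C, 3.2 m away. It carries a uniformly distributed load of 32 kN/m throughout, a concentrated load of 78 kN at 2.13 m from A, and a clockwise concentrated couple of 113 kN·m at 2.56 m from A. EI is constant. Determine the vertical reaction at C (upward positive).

Choose R_C as the redundant. The primary structure is the cantilever fixed at A.
Downward deflection at the released point C due to the loads:
  UDL 32: wL⁴/(8EI) = 419.4/EI
  point load 78 at a = 2.13: Pa²(3L − a)/(6EI) = 440.6/EI
  clockwise couple 113 at a = 2.56: M₀a(2L − a)/(2EI) = 555.4/EI
  δ_0 = 1415/EI
Flexibility coefficient — unit upward force at C: δ_{CC} = L³/(3EI) = 10.92/EI.
The prop prevents deflection at C: R_C = δ_0/δ_{CC} = 1415/10.92 = 129.6 kN.

R_C = 129.6 kN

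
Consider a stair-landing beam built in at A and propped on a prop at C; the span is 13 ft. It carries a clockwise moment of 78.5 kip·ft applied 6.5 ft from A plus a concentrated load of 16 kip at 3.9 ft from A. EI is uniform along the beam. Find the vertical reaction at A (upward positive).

Remove the prop at C; the released (primary) structure is a cantilever built in at A.
Deflection at C on the released cantilever, summing each load's contribution:
  clockwise couple 78.5 at a = 6.5: M₀a(2L − a)/(2EI) = 4975/EI
  point load 16 at a = 3.9: Pa²(3L − a)/(6EI) = 1424/EI
  δ_0 = 6399/EI
Tip deflection under a unit load at C: L³/(3EI) = 732.3/EI.
The prop prevents deflection at C: R_C = δ_0/δ_{CC} = 6399/732.3 = 8.737 kip.
Vertical equilibrium: R_A = ΣP − R_C = 16 − 8.737 = 7.263 kip.

R_A = 7.263 kip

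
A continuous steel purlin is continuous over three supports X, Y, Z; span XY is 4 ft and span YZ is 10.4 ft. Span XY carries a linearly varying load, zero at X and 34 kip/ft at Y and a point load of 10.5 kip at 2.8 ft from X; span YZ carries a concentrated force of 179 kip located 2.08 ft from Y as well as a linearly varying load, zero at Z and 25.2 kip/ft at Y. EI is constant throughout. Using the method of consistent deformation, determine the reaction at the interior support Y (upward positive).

R_Y = 399.9 kip

Release continuity at Y by inserting a hinge; the redundant is the internal moment M_Y. The primary structure is two simply-supported spans XY and YZ.
Rotations at Y on the released spans (each span's end-slope, ×1/EI):
  span XY: triangular load, peak 34: w₀L³/(45EI) = 48.36/EI
  span XY: point load 10.5 at a = 2.8: Pab(L + a)/(6LEI) = 9.996/EI
  span YZ: point load 179 at a = 2.08: Pab(L + b)/(6LEI) = 929.3/EI
  span YZ: triangular load, peak 25.2: w₀L³/(45EI) = 629.9/EI
  relative rotation θ_0 = (58.35 + 1559)/EI = 1618/EI
A unit hogging moment at Y produces rotation L₁/(3EI) + L₂/(3EI) = 4.8/EI.
Slope continuity at Y: θ_0 = M_Y·4.8/EI, so M_Y = 1618/4.8 = 337 kip·ft (hogging).
Span XY, ΣM about X with M_Y applied at Y: R_Y^{XY}·4 = 210.7 + 337, so R_Y^{XY} = 136.9 kip and R_X = 78.5 − 136.9 = -58.43 kip.
Span YZ, ΣM about Z: R_Y^{YZ}·10.4 = 2398 + 337, so R_Y^{YZ} = 263 kip and R_Z = 310 − 263 = 47.08 kip.
R_Y = 136.9 + 263 = 399.9 kip.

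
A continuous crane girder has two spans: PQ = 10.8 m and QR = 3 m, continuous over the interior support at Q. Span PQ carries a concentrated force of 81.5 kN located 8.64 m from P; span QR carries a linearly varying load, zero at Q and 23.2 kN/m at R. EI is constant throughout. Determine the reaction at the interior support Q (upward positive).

R_Q = 120.2 kN

Insert a hinge at Q; M_Q is the redundant, and each span becomes simply supported.
Rotations at Q on the released spans (each span's end-slope, ×1/EI):
  span PQ: point load 81.5 at a = 8.64: Pab(L + a)/(6LEI) = 456.3/EI
  span QR: triangular load, peak 23.2: 7w₀L³/(360EI) = 12.18/EI
  relative rotation θ_0 = (456.3 + 12.18)/EI = 468.5/EI
A unit hogging moment at Q produces rotation L₁/(3EI) + L₂/(3EI) = 4.6/EI.
Compatibility: M_Q·(L₁+L₂)/(3EI) = θ_0, giving M_Q = 101.8 kN·m (hogging).
Span PQ, ΣM about P with M_Q applied at Q: R_Q^{PQ}·10.8 = 704.2 + 101.8, so R_Q^{PQ} = 74.63 kN and R_P = 81.5 − 74.63 = 6.87 kN.
Span QR, ΣM about R: R_Q^{QR}·3 = 34.8 + 101.8, so R_Q^{QR} = 45.55 kN and R_R = 34.8 − 45.55 = -10.75 kN.
R_Q = 74.63 + 45.55 = 120.2 kN.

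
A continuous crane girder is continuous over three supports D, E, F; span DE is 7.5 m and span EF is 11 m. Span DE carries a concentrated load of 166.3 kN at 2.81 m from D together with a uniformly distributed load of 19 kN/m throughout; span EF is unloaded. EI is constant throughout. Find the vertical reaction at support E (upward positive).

Insert a hinge at E; M_E is the redundant, and each span becomes simply supported.
Discontinuity in slope at E on the released structure — sum the simple-span end rotations:
  span DE: point load 166.3 at a = 2.81: Pab(L + a)/(6LEI) = 502.1/EI
  span DE: UDL 19: wL³/(24EI) = 334/EI
  relative rotation θ_0 = (836.1 + 0)/EI = 836.1/EI
A unit hogging moment at E produces rotation L₁/(3EI) + L₂/(3EI) = 6.167/EI.
Slope continuity at E: θ_0 = M_E·6.167/EI, so M_E = 836.1/6.167 = 135.6 kN·m (hogging).
Span DE, ΣM about D with M_E applied at E: R_E^{DE}·7.5 = 1002 + 135.6, so R_E^{DE} = 151.6 kN and R_D = 308.8 − 151.6 = 157.2 kN.
Span EF, ΣM about F: R_E^{EF}·11 = 0 + 135.6, so R_E^{EF} = 12.33 kN and R_F = 0 − 12.33 = -12.33 kN.
R_E = 151.6 + 12.33 = 164 kN.

R_E = 164 kN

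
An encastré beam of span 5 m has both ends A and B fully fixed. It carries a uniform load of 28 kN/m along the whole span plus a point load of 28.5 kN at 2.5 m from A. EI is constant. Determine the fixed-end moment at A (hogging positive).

M_A = 76.15 kN·m

Take the two fixed-end moments M_A, M_B as redundants; the released structure is the simple span AB.
On the primary (simply-supported) span, the end slopes from the loading are:
  at A: UDL 28: wL³/(24EI) = 145.8/EI
  at B: UDL 28: wL³/(24EI) = 145.8/EI
  at A: point load 28.5 at a = 2.5: Pab(L + b)/(6LEI) = 44.53/EI
  at B: point load 28.5 at a = 2.5: Pab(L + a)/(6LEI) = 44.53/EI
  θ_A0 = 190.4/EI,  θ_B0 = 190.4/EI
Flexibility coefficients: a unit moment at one end gives L/(3EI) there and L/(6EI) at the far end, so f₁₁ = f₂₂ = 1.667/EI and f₁₂ = f₂₁ = 0.8333/EI.
Compatibility — zero rotation at each built-in end:
  1.667 M_A + 0.8333 M_B = 190.4
  0.8333 M_A + 1.667 M_B = 190.4
Solving the pair gives M_A = 76.15 kN·m and M_B = 76.15 kN·m (hogging).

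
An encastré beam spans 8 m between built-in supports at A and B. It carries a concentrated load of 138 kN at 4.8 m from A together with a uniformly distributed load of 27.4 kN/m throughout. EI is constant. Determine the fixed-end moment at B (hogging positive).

Take the two fixed-end moments M_A, M_B as redundants; the released structure is the simple span AB.
End rotations of the released simple span under the applied load (×1/EI):
  at A: point load 138 at a = 4.8: Pab(L + b)/(6LEI) = 494.6/EI
  at B: point load 138 at a = 4.8: Pab(L + a)/(6LEI) = 565.2/EI
  at A: UDL 27.4: wL³/(24EI) = 584.5/EI
  at B: UDL 27.4: wL³/(24EI) = 584.5/EI
  θ_A0 = 1079/EI,  θ_B0 = 1150/EI
Flexibility coefficients: a unit moment at one end gives L/(3EI) there and L/(6EI) at the far end, so f₁₁ = f₂₂ = 2.667/EI and f₁₂ = f₂₁ = 1.333/EI.
Compatibility — zero rotation at each built-in end:
  2.667 M_A + 1.333 M_B = 1079
  1.333 M_A + 2.667 M_B = 1150
Solving the pair gives M_A = 252.1 kN·m and M_B = 305.1 kN·m (hogging).

M_B = 305.1 kN·m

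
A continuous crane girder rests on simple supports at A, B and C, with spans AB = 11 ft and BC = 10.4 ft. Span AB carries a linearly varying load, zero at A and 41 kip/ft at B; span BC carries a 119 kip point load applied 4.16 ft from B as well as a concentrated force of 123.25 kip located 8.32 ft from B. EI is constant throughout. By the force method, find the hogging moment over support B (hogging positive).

Take M_B as the redundant. Released structure: two simple spans AB and BC with a hinge at B.
Discontinuity in slope at B on the released structure — sum the simple-span end rotations:
  span AB: triangular load, peak 41: w₀L³/(45EI) = 1213/EI
  span BC: point load 119 at a = 4.16: Pab(L + b)/(6LEI) = 823.7/EI
  span BC: point load 123.25 at a = 8.32: Pab(L + b)/(6LEI) = 426.6/EI
  relative rotation θ_0 = (1213 + 1250)/EI = 2463/EI
A unit hogging moment at B produces rotation L₁/(3EI) + L₂/(3EI) = 7.133/EI.
Slope continuity at B: θ_0 = M_B·7.133/EI, so M_B = 2463/7.133 = 345.3 kip·ft (hogging).

M_B = 345.3 kip·ft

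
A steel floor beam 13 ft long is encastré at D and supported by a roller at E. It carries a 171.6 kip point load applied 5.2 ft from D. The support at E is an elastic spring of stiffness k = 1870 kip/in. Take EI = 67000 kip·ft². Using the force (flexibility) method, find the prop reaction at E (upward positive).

Remove the prop at E; the released (primary) structure is a cantilever built in at D.
Free-end deflection of the primary structure under the applied loading (downward +):
  point load 171.6 at a = 5.2: Pa²(3L − a)/(6EI) = 26139/EI
Flexibility coefficient — unit upward force at E: δ_{EE} = L³/(3EI) = 732.3/EI.
With EI = 67000 kip·ft²: δ_0 = 0.39013 ft and δ_{EE} = 0.01093 ft/kip.
Compatibility — the spring shortens by R_E/k under the reaction it provides: δ_0 − R_E·δ_{EE} = R_E/k. With 1/k = 1/(1870×12) ft/kip = 0.000045 ft/kip, R_E = δ_0 / (δ_{EE} + 1/k) = 0.39013 / (0.01093 + 0.000045) = 35.55 kip.

R_E = 35.55 kip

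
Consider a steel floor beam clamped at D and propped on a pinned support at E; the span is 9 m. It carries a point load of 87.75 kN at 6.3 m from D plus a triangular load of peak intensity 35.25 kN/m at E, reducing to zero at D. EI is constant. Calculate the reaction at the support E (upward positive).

Choose R_E as the redundant. The primary structure is the cantilever fixed at D.
Downward deflection at the released point E due to the loads:
  point load 87.75 at a = 6.3: Pa²(3L − a)/(6EI) = 12016/EI
  triangular load, peak 35.25 at the free end: 11w₀L⁴/(120EI) = 21200/EI
  δ_0 = 33216/EI
Tip deflection under a unit load at E: L³/(3EI) = 243/EI.
Compatibility at E: δ_0 − R_E·δ_{EE} = 0, so R_E = 33216/243 = 136.7 kN.

R_E = 136.7 kN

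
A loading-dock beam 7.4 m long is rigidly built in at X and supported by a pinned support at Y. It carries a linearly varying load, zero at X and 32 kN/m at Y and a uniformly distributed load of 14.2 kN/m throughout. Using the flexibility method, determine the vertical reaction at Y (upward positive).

R_Y = 104.5 kN

Remove the prop at Y; the released (primary) structure is a cantilever built in at X.
Downward deflection at the released point Y due to the loads:
  triangular load, peak 32 at the free end: 11w₀L⁴/(120EI) = 8796/EI
  UDL 14.2: wL⁴/(8EI) = 5323/EI
  δ_0 = 14119/EI
Tip deflection under a unit load at Y: L³/(3EI) = 135.1/EI.
The prop prevents deflection at Y: R_Y = δ_0/δ_{YY} = 14119/135.1 = 104.5 kN.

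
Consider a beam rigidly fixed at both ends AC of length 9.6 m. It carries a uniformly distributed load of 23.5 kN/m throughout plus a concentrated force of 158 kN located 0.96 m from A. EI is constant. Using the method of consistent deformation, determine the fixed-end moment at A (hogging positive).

Take the two fixed-end moments M_A, M_C as redundants; the released structure is the simple span AC.
End rotations of the released simple span under the applied load (×1/EI):
  at A: UDL 23.5: wL³/(24EI) = 866.3/EI
  at C: UDL 23.5: wL³/(24EI) = 866.3/EI
  at A: point load 158 at a = 0.96: Pab(L + b)/(6LEI) = 415/EI
  at C: point load 158 at a = 0.96: Pab(L + a)/(6LEI) = 240.3/EI
  θ_A0 = 1281/EI,  θ_C0 = 1107/EI
Flexibility coefficients: a unit moment at one end gives L/(3EI) there and L/(6EI) at the far end, so f₁₁ = f₂₂ = 3.2/EI and f₁₂ = f₂₁ = 1.6/EI.
Compatibility — zero rotation at each built-in end:
  3.2 M_A + 1.6 M_C = 1281
  1.6 M_A + 3.2 M_C = 1107
Solving the pair gives M_A = 303.3 kN·m and M_C = 194.1 kN·m (hogging).

M_A = 303.3 kN·m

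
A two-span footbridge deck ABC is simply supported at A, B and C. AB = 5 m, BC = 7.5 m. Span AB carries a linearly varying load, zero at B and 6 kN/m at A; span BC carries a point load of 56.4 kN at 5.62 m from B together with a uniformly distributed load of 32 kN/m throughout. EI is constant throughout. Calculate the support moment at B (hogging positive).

M_B = 168.3 kN·m

Release continuity at B by inserting a hinge; the redundant is the internal moment M_B. The primary structure is two simply-supported spans AB and BC.
End slopes at the hinge B, treating each span as simply supported:
  span AB: triangular load, peak 6: 7w₀L³/(360EI) = 14.58/EI
  span BC: point load 56.4 at a = 5.62: Pab(L + b)/(6LEI) = 124.2/EI
  span BC: UDL 32: wL³/(24EI) = 562.5/EI
  relative rotation θ_0 = (14.58 + 686.7)/EI = 701.3/EI
A unit hogging moment at B produces rotation L₁/(3EI) + L₂/(3EI) = 4.167/EI.
Compatibility: M_B·(L₁+L₂)/(3EI) = θ_0, giving M_B = 168.3 kN·m (hogging).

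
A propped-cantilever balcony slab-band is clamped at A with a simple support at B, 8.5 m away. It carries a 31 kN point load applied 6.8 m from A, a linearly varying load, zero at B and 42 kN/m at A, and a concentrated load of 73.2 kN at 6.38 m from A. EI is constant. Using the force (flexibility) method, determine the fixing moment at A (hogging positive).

Release the roller at B. Primary structure: cantilever fixed at A.
Free-end deflection of the primary structure under the applied loading (downward +):
  point load 31 at a = 6.8: Pa²(3L − a)/(6EI) = 4468/EI
  triangular load, peak 42 at the fixed end: w₀L⁴/(30EI) = 7308/EI
  point load 73.2 at a = 6.38: Pa²(3L − a)/(6EI) = 9495/EI
  δ_0 = 21271/EI
Tip deflection under a unit load at B: L³/(3EI) = 204.7/EI.
The prop prevents deflection at B: R_B = δ_0/δ_{BB} = 21271/204.7 = 103.9 kN.
Moment equilibrium about A: M_A = Σ(load moments about A) − R_B·L = 1184 − 103.9×8.5 = 300.4 kN·m.

M_A = 300.4 kN·m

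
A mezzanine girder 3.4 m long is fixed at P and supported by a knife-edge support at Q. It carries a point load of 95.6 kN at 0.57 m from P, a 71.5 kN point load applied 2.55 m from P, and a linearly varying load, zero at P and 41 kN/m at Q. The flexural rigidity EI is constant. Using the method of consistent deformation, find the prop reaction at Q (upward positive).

R_Q = 87.39 kN

Choose R_Q as the redundant. The primary structure is the cantilever fixed at P.
Downward deflection at the released point Q due to the loads:
  point load 95.6 at a = 0.57: Pa²(3L − a)/(6EI) = 49.85/EI
  point load 71.5 at a = 2.55: Pa²(3L − a)/(6EI) = 592.8/EI
  triangular load, peak 41 at the free end: 11w₀L⁴/(120EI) = 502.2/EI
  δ_0 = 1145/EI
Tip deflection under a unit load at Q: L³/(3EI) = 13.1/EI.
Compatibility at Q: δ_0 − R_Q·δ_{QQ} = 0, so R_Q = 1145/13.1 = 87.39 kN.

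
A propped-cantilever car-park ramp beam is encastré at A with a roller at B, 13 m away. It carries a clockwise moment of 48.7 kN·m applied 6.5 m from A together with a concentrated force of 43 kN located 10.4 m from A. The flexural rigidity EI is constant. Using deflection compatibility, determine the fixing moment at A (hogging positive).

Remove the prop at B; the released (primary) structure is a cantilever built in at A.
Downward deflection at the released point B due to the loads:
  clockwise couple 48.7 at a = 6.5: M₀a(2L − a)/(2EI) = 3086/EI
  point load 43 at a = 10.4: Pa²(3L − a)/(6EI) = 22169/EI
  δ_0 = 25256/EI
Flexibility coefficient — unit upward force at B: δ_{BB} = L³/(3EI) = 732.3/EI.
The prop prevents deflection at B: R_B = δ_0/δ_{BB} = 25256/732.3 = 34.49 kN.
Moment equilibrium about A: M_A = Σ(load moments about A) − R_B·L = 495.9 − 34.49×13 = 47.58 kN·m.

M_A = 47.58 kN·m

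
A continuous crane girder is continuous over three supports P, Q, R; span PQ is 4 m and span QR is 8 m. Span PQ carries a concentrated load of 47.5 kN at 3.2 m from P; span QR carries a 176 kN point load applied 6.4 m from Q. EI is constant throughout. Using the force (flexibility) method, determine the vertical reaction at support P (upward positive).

R_P = -15.31 kN

Insert a hinge at Q; M_Q is the redundant, and each span becomes simply supported.
End slopes at the hinge Q, treating each span as simply supported:
  span PQ: point load 47.5 at a = 3.2: Pab(L + a)/(6LEI) = 36.48/EI
  span QR: point load 176 at a = 6.4: Pab(L + b)/(6LEI) = 360.4/EI
  relative rotation θ_0 = (36.48 + 360.4)/EI = 396.9/EI
A unit hogging moment at Q produces rotation L₁/(3EI) + L₂/(3EI) = 4/EI.
Compatibility: M_Q·(L₁+L₂)/(3EI) = θ_0, giving M_Q = 99.23 kN·m (hogging).
Span PQ, ΣM about P with M_Q applied at Q: R_Q^{PQ}·4 = 152 + 99.23, so R_Q^{PQ} = 62.81 kN and R_P = 47.5 − 62.81 = -15.31 kN.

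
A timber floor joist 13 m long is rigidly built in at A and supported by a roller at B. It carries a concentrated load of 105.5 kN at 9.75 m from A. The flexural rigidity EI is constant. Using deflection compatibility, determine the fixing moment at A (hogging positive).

M_A = 160.7 kN·m

Remove the prop at B; the released (primary) structure is a cantilever built in at A.
Primary-structure tip deflection at B by superposition:
  point load 105.5 at a = 9.75: Pa²(3L − a)/(6EI) = 48892/EI
Flexibility coefficient — unit upward force at B: δ_{BB} = L³/(3EI) = 732.3/EI.
Compatibility at B: δ_0 − R_B·δ_{BB} = 0, so R_B = 48892/732.3 = 66.76 kN.
Moment equilibrium about A: M_A = Σ(load moments about A) − R_B·L = 1029 − 66.76×13 = 160.7 kN·m.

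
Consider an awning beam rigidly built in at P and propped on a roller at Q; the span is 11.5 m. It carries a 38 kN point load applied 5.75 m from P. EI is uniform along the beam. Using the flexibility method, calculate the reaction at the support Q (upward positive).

R_Q = 11.88 kN

Release the roller at Q. Primary structure: cantilever fixed at P.
Downward deflection at the released point Q due to the loads:
  point load 38 at a = 5.75: Pa²(3L − a)/(6EI) = 6020/EI
Flexibility coefficient — unit upward force at Q: δ_{QQ} = L³/(3EI) = 507/EI.
The prop prevents deflection at Q: R_Q = δ_0/δ_{QQ} = 6020/507 = 11.88 kN.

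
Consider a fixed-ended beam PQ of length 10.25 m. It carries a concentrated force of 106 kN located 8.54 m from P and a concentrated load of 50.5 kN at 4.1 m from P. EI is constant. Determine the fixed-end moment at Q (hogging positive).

M_Q = 175.5 kN·m

Release both end moments; the primary structure is a simply-supported span PQ with redundants M_P and M_Q.
Simple-span end rotations at P and Q under the given loads:
  at P: point load 106 at a = 8.54: Pab(L + b)/(6LEI) = 301/EI
  at Q: point load 106 at a = 8.54: Pab(L + a)/(6LEI) = 472.9/EI
  at P: point load 50.5 at a = 4.1: Pab(L + b)/(6LEI) = 339.6/EI
  at Q: point load 50.5 at a = 4.1: Pab(L + a)/(6LEI) = 297.1/EI
  θ_P0 = 640.6/EI,  θ_Q0 = 770.1/EI
Flexibility coefficients: a unit moment at one end gives L/(3EI) there and L/(6EI) at the far end, so f₁₁ = f₂₂ = 3.417/EI and f₁₂ = f₂₁ = 1.708/EI.
Compatibility — zero rotation at each built-in end:
  3.417 M_P + 1.708 M_Q = 640.6
  1.708 M_P + 3.417 M_Q = 770.1
Solving the pair gives M_P = 99.73 kN·m and M_Q = 175.5 kN·m (hogging).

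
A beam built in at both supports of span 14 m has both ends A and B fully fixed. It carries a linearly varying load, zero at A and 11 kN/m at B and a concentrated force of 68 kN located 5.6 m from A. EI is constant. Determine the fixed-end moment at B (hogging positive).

Take the two fixed-end moments M_A, M_B as redundants; the released structure is the simple span AB.
On the primary (simply-supported) span, the end slopes from the loading are:
  at A: triangular load, peak 11: 7w₀L³/(360EI) = 586.9/EI
  at B: triangular load, peak 11: w₀L³/(45EI) = 670.8/EI
  at A: point load 68 at a = 5.6: Pab(L + b)/(6LEI) = 853/EI
  at B: point load 68 at a = 5.6: Pab(L + a)/(6LEI) = 746.4/EI
  θ_A0 = 1440/EI,  θ_B0 = 1417/EI
Flexibility coefficients: a unit moment at one end gives L/(3EI) there and L/(6EI) at the far end, so f₁₁ = f₂₂ = 4.667/EI and f₁₂ = f₂₁ = 2.333/EI.
Compatibility — zero rotation at each built-in end:
  4.667 M_A + 2.333 M_B = 1440
  2.333 M_A + 4.667 M_B = 1417
Solving the pair gives M_A = 209 kN·m and M_B = 199.2 kN·m (hogging).

M_B = 199.2 kN·m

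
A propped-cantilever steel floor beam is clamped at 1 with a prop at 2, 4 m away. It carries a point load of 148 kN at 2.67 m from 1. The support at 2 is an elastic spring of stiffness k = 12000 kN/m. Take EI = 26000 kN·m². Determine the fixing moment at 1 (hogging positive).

M_1 = 115.9 kN·m

Release the roller at 2. Primary structure: cantilever fixed at 1.
Primary-structure tip deflection at 2 by superposition:
  point load 148 at a = 2.67: Pa²(3L − a)/(6EI) = 1641/EI
Tip deflection under a unit load at 2: L³/(3EI) = 21.33/EI.
With EI = 26000 kN·m²: δ_0 = 0.063102 m and δ_{22} = 0.000821 m/kN.
Compatibility — the spring shortens by R_2/k under the reaction it provides: δ_0 − R_2·δ_{22} = R_2/k. With 1/k = 0.000083 m/kN, R_2 = δ_0 / (δ_{22} + 1/k) = 0.063102 / (0.000821 + 0.000083) = 69.81 kN.
Moment equilibrium about 1: M_1 = Σ(load moments about 1) − R_2·L = 395.2 − 69.81×4 = 115.9 kN·m.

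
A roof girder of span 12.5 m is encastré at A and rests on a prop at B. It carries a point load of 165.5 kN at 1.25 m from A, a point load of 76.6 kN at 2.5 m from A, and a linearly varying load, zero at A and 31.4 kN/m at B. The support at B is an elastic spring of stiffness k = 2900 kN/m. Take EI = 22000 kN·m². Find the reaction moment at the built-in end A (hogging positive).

Choose R_B as the redundant. The primary structure is the cantilever fixed at A.
Free-end deflection of the primary structure under the applied loading (downward +):
  point load 165.5 at a = 1.25: Pa²(3L − a)/(6EI) = 1562/EI
  point load 76.6 at a = 2.5: Pa²(3L − a)/(6EI) = 2793/EI
  triangular load, peak 31.4 at the free end: 11w₀L⁴/(120EI) = 70272/EI
  δ_0 = 74627/EI
Tip deflection under a unit load at B: L³/(3EI) = 651/EI.
With EI = 22000 kN·m²: δ_0 = 3.3921 m and δ_{BB} = 0.029593 m/kN.
Compatibility — the spring shortens by R_B/k under the reaction it provides: δ_0 − R_B·δ_{BB} = R_B/k. With 1/k = 0.000345 m/kN, R_B = δ_0 / (δ_{BB} + 1/k) = 3.3921 / (0.029593 + 0.000345) = 113.3 kN.
Moment equilibrium about A: M_A = Σ(load moments about A) − R_B·L = 2034 − 113.3×12.5 = 617.5 kN·m.

M_A = 617.5 kN·m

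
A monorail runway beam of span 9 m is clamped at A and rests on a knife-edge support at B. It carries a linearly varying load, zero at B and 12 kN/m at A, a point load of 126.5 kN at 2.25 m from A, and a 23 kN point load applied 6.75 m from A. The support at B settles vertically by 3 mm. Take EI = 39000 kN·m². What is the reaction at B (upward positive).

R_B = 35.74 kN

Choose R_B as the redundant. The primary structure is the cantilever fixed at A.
Primary-structure tip deflection at B by superposition:
  triangular load, peak 12 at the fixed end: w₀L⁴/(30EI) = 2624/EI
  point load 126.5 at a = 2.25: Pa²(3L − a)/(6EI) = 2642/EI
  point load 23 at a = 6.75: Pa²(3L − a)/(6EI) = 3537/EI
  δ_0 = 8803/EI
Tip deflection under a unit load at B: L³/(3EI) = 243/EI.
With EI = 39000 kN·m²: δ_0 = 0.22571 m and δ_{BB} = 0.006231 m/kN.
Compatibility — the beam at B must follow the support down by 0.003 m: δ_0 − R_B·δ_{BB} = 0.003, so R_B = (0.22571 − 0.003)/0.006231 = 35.74 kN.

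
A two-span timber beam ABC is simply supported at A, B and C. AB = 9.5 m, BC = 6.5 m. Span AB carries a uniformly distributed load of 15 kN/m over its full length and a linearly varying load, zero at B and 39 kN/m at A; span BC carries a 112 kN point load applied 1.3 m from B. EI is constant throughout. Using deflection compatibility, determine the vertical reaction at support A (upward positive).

Release continuity at B by inserting a hinge; the redundant is the internal moment M_B. The primary structure is two simply-supported spans AB and BC.
End slopes at the hinge B, treating each span as simply supported:
  span AB: UDL 15: wL³/(24EI) = 535.9/EI
  span AB: triangular load, peak 39: 7w₀L³/(360EI) = 650.2/EI
  span BC: point load 112 at a = 1.3: Pab(L + b)/(6LEI) = 227.1/EI
  relative rotation θ_0 = (1186 + 227.1)/EI = 1413/EI
A unit hogging moment at B produces rotation L₁/(3EI) + L₂/(3EI) = 5.333/EI.
Compatibility: M_B·(L₁+L₂)/(3EI) = θ_0, giving M_B = 265 kN·m (hogging).
Span AB, ΣM about A with M_B applied at B: R_B^{AB}·9.5 = 1264 + 265, so R_B^{AB} = 160.9 kN and R_A = 327.8 − 160.9 = 166.9 kN.

R_A = 166.9 kN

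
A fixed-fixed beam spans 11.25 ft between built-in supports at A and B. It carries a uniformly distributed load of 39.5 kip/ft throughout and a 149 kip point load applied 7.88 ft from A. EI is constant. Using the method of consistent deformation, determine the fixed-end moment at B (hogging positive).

M_B = 663 kip·ft

Release both end moments; the primary structure is a simply-supported span AB with redundants M_A and M_B.
End rotations of the released simple span under the applied load (×1/EI):
  at A: UDL 39.5: wL³/(24EI) = 2343/EI
  at B: UDL 39.5: wL³/(24EI) = 2343/EI
  at A: point load 149 at a = 7.88: Pab(L + b)/(6LEI) = 857/EI
  at B: point load 149 at a = 7.88: Pab(L + a)/(6LEI) = 1121/EI
  θ_A0 = 3200/EI,  θ_B0 = 3465/EI
Flexibility coefficients: a unit moment at one end gives L/(3EI) there and L/(6EI) at the far end, so f₁₁ = f₂₂ = 3.75/EI and f₁₂ = f₂₁ = 1.875/EI.
Compatibility — zero rotation at each built-in end:
  3.75 M_A + 1.875 M_B = 3200
  1.875 M_A + 3.75 M_B = 3465
Solving the pair gives M_A = 522 kip·ft and M_B = 663 kip·ft (hogging).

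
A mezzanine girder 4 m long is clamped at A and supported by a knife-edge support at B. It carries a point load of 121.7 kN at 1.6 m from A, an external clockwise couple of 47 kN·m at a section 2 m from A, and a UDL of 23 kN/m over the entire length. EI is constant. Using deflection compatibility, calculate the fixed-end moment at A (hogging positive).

M_A = 133.6 kN·m

Choose R_B as the redundant. The primary structure is the cantilever fixed at A.
Primary-structure tip deflection at B by superposition:
  point load 121.7 at a = 1.6: Pa²(3L − a)/(6EI) = 540/EI
  clockwise couple 47 at a = 2: M₀a(2L − a)/(2EI) = 282/EI
  UDL 23: wL⁴/(8EI) = 736/EI
  δ_0 = 1558/EI
Flexibility coefficient — unit upward force at B: δ_{BB} = L³/(3EI) = 21.33/EI.
Compatibility at B: δ_0 − R_B·δ_{BB} = 0, so R_B = 1558/21.33 = 73.03 kN.
Moment equilibrium about A: M_A = Σ(load moments about A) − R_B·L = 425.7 − 73.03×4 = 133.6 kN·m.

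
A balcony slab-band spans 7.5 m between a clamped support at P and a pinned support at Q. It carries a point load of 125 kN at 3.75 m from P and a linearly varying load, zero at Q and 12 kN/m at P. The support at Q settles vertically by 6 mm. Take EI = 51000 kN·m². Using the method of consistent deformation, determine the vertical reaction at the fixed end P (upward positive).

R_P = 124.1 kN

Choose R_Q as the redundant. The primary structure is the cantilever fixed at P.
Deflection at Q on the released cantilever, summing each load's contribution:
  point load 125 at a = 3.75: Pa²(3L − a)/(6EI) = 5493/EI
  triangular load, peak 12 at the fixed end: w₀L⁴/(30EI) = 1266/EI
  δ_0 = 6759/EI
Tip deflection under a unit load at Q: L³/(3EI) = 140.6/EI.
With EI = 51000 kN·m²: δ_0 = 0.13253 m and δ_{QQ} = 0.002757 m/kN.
Compatibility — the beam at Q must follow the support down by 0.006 m: δ_0 − R_Q·δ_{QQ} = 0.006, so R_Q = (0.13253 − 0.006)/0.002757 = 45.89 kN.
Vertical equilibrium: R_P = ΣP − R_Q = 170 − 45.89 = 124.1 kN.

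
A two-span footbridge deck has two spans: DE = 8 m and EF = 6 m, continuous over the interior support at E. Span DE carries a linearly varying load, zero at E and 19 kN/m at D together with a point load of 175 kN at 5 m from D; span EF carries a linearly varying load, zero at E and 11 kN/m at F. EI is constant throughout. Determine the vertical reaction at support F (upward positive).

R_F = -11.8 kN

Take M_E as the redundant. Released structure: two simple spans DE and EF with a hinge at E.
End slopes at the hinge E, treating each span as simply supported:
  span DE: triangular load, peak 19: 7w₀L³/(360EI) = 189.2/EI
  span DE: point load 175 at a = 5: Pab(L + a)/(6LEI) = 710.9/EI
  span EF: triangular load, peak 11: 7w₀L³/(360EI) = 46.2/EI
  relative rotation θ_0 = (900.1 + 46.2)/EI = 946.3/EI
A unit hogging moment at E produces rotation L₁/(3EI) + L₂/(3EI) = 4.667/EI.
Slope continuity at E: θ_0 = M_E·4.667/EI, so M_E = 946.3/4.667 = 202.8 kN·m (hogging).
Span EF, ΣM about F: R_E^{EF}·6 = 66 + 202.8, so R_E^{EF} = 44.8 kN and R_F = 33 − 44.8 = -11.8 kN.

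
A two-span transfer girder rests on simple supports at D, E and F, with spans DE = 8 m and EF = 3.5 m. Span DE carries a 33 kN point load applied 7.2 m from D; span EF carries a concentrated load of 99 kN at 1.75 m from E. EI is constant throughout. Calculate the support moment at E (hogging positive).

M_E = 35.48 kN·m

Insert a hinge at E; M_E is the redundant, and each span becomes simply supported.
Rotations at E on the released spans (each span's end-slope, ×1/EI):
  span DE: point load 33 at a = 7.2: Pab(L + a)/(6LEI) = 60.19/EI
  span EF: point load 99 at a = 1.75: Pab(L + b)/(6LEI) = 75.8/EI
  relative rotation θ_0 = (60.19 + 75.8)/EI = 136/EI
A unit hogging moment at E produces rotation L₁/(3EI) + L₂/(3EI) = 3.833/EI.
Compatibility: M_E·(L₁+L₂)/(3EI) = θ_0, giving M_E = 35.48 kN·m (hogging).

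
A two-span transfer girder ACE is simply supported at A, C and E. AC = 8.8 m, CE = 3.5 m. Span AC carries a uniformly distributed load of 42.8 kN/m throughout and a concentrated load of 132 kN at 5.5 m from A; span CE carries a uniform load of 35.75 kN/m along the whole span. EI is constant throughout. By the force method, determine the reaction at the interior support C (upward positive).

Release continuity at C by inserting a hinge; the redundant is the internal moment M_C. The primary structure is two simply-supported spans AC and CE.
Rotations at C on the released spans (each span's end-slope, ×1/EI):
  span AC: UDL 42.8: wL³/(24EI) = 1215/EI
  span AC: point load 132 at a = 5.5: Pab(L + a)/(6LEI) = 648.9/EI
  span CE: UDL 35.75: wL³/(24EI) = 63.87/EI
  relative rotation θ_0 = (1864 + 63.87)/EI = 1928/EI
A unit hogging moment at C produces rotation L₁/(3EI) + L₂/(3EI) = 4.1/EI.
Slope continuity at C: θ_0 = M_C·4.1/EI, so M_C = 1928/4.1 = 470.2 kN·m (hogging).
Span AC, ΣM about A with M_C applied at C: R_C^{AC}·8.8 = 2383 + 470.2, so R_C^{AC} = 324.3 kN and R_A = 508.6 − 324.3 = 184.4 kN.
Span CE, ΣM about E: R_C^{CE}·3.5 = 219 + 470.2, so R_C^{CE} = 196.9 kN and R_E = 125.1 − 196.9 = -71.79 kN.
R_C = 324.3 + 196.9 = 521.2 kN.

R_C = 521.2 kN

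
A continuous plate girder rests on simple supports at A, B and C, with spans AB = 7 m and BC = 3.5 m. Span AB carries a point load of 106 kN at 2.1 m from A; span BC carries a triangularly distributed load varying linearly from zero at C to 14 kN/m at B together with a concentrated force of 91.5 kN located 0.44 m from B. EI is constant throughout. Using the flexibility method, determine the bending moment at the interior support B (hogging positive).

Take M_B as the redundant. Released structure: two simple spans AB and BC with a hinge at B.
Discontinuity in slope at B on the released structure — sum the simple-span end rotations:
  span AB: point load 106 at a = 2.1: Pab(L + a)/(6LEI) = 236.3/EI
  span BC: triangular load, peak 14: w₀L³/(45EI) = 13.34/EI
  span BC: point load 91.5 at a = 0.44: Pab(L + b)/(6LEI) = 38.48/EI
  relative rotation θ_0 = (236.3 + 51.82)/EI = 288.1/EI
A unit hogging moment at B produces rotation L₁/(3EI) + L₂/(3EI) = 3.5/EI.
Compatibility: M_B·(L₁+L₂)/(3EI) = θ_0, giving M_B = 82.33 kN·m (hogging).

M_B = 82.33 kN·m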